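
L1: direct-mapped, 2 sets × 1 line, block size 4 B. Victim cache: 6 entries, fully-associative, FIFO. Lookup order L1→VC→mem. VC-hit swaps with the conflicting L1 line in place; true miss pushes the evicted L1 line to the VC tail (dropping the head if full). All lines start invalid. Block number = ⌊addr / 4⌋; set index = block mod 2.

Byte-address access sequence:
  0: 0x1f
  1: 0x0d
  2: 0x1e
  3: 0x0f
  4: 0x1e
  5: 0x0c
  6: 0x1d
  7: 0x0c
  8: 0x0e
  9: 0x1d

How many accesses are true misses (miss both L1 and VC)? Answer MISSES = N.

MISSES = 2

#0 0x1f→b7/s1 MISS; vc=[]
#1 0xd→b3/s1 MISS; vc=[7]
#2 0x1e→b7/s1 VC-HIT; vc=[3]
#3 0xf→b3/s1 VC-HIT; vc=[7]
#4 0x1e→b7/s1 VC-HIT; vc=[3]
#5 0xc→b3/s1 VC-HIT; vc=[7]
#6 0x1d→b7/s1 VC-HIT; vc=[3]
#7 0xc→b3/s1 VC-HIT; vc=[7]
#8 0xe→b3/s1 L1-HIT; vc=[7]
#9 0x1d→b7/s1 VC-HIT; vc=[3]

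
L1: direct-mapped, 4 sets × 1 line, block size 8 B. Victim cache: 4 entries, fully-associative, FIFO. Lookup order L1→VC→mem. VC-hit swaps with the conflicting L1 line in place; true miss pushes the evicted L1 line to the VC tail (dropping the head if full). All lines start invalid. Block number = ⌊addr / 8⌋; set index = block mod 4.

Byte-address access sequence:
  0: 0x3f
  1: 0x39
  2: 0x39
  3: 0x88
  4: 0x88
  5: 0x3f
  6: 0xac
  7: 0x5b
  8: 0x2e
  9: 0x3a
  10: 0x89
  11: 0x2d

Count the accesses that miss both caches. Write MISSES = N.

MISSES = 5

#0 0x3f→b7/s3 MISS; vc=[]
#1 0x39→b7/s3 L1-HIT; vc=[]
#2 0x39→b7/s3 L1-HIT; vc=[]
#3 0x88→b17/s1 MISS; vc=[]
#4 0x88→b17/s1 L1-HIT; vc=[]
#5 0x3f→b7/s3 L1-HIT; vc=[]
#6 0xac→b21/s1 MISS; vc=[17]
#7 0x5b→b11/s3 MISS; vc=[17,7]
#8 0x2e→b5/s1 MISS; vc=[17,7,21]
#9 0x3a→b7/s3 VC-HIT; vc=[17,11,21]
#10 0x89→b17/s1 VC-HIT; vc=[5,11,21]
#11 0x2d→b5/s1 VC-HIT; vc=[17,11,21]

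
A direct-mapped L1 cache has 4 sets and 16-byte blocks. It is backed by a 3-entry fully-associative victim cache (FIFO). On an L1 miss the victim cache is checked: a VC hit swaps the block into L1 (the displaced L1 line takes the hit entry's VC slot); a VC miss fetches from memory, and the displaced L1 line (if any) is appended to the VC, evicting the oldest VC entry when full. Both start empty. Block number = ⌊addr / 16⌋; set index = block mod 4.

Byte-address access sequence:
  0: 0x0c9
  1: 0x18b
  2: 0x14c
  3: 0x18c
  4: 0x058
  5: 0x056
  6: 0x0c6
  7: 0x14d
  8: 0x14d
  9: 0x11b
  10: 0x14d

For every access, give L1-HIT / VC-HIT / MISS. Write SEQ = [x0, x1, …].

0: 0xc9 (blk 12, set 0) → MISS  vc=[]
1: 0x18b (blk 24, set 0) → MISS  vc=[12]
2: 0x14c (blk 20, set 0) → MISS  vc=[12, 24]
3: 0x18c (blk 24, set 0) → VC-HIT  vc=[12, 20]
4: 0x58 (blk 5, set 1) → MISS  vc=[12, 20]
5: 0x56 (blk 5, set 1) → L1-HIT  vc=[12, 20]
6: 0xc6 (blk 12, set 0) → VC-HIT  vc=[24, 20]
7: 0x14d (blk 20, set 0) → VC-HIT  vc=[24, 12]
8: 0x14d (blk 20, set 0) → L1-HIT  vc=[24, 12]
9: 0x11b (blk 17, set 1) → MISS  vc=[24, 12, 5]
10: 0x14d (blk 20, set 0) → L1-HIT  vc=[24, 12, 5]

SEQ = [MISS, MISS, MISS, VC-HIT, MISS, L1-HIT, VC-HIT, VC-HIT, L1-HIT, MISS, L1-HIT]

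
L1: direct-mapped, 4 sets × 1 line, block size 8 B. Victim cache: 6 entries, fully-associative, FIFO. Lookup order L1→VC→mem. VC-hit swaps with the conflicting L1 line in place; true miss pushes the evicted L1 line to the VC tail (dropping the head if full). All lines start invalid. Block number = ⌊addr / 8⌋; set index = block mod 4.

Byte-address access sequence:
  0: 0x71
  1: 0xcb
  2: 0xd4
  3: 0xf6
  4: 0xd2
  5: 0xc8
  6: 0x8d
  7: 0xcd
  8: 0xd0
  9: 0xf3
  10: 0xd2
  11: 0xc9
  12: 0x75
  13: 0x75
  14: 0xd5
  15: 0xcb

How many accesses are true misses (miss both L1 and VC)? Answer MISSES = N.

MISSES = 5

#0 0x71→b14/s2 MISS; vc=[]
#1 0xcb→b25/s1 MISS; vc=[]
#2 0xd4→b26/s2 MISS; vc=[14]
#3 0xf6→b30/s2 MISS; vc=[14,26]
#4 0xd2→b26/s2 VC-HIT; vc=[14,30]
#5 0xc8→b25/s1 L1-HIT; vc=[14,30]
#6 0x8d→b17/s1 MISS; vc=[14,30,25]
#7 0xcd→b25/s1 VC-HIT; vc=[14,30,17]
#8 0xd0→b26/s2 L1-HIT; vc=[14,30,17]
#9 0xf3→b30/s2 VC-HIT; vc=[14,26,17]
#10 0xd2→b26/s2 VC-HIT; vc=[14,30,17]
#11 0xc9→b25/s1 L1-HIT; vc=[14,30,17]
#12 0x75→b14/s2 VC-HIT; vc=[26,30,17]
#13 0x75→b14/s2 L1-HIT; vc=[26,30,17]
#14 0xd5→b26/s2 VC-HIT; vc=[14,30,17]
#15 0xcb→b25/s1 L1-HIT; vc=[14,30,17]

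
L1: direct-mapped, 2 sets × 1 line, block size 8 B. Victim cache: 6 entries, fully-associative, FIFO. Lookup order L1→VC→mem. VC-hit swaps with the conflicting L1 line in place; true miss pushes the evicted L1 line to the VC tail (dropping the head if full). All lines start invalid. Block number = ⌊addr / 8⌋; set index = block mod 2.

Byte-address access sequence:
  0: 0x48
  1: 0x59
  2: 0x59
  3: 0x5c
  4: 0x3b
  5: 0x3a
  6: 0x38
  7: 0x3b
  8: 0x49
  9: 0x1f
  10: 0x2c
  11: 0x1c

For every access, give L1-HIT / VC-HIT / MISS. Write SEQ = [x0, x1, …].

SEQ = [MISS, MISS, L1-HIT, L1-HIT, MISS, L1-HIT, L1-HIT, L1-HIT, VC-HIT, MISS, MISS, VC-HIT]

  [0] addr=0x48 blk=9 s=1: MISS | VC []
  [1] addr=0x59 blk=11 s=1: MISS | VC [9]
  [2] addr=0x59 blk=11 s=1: L1-HIT | VC [9]
  [3] addr=0x5c blk=11 s=1: L1-HIT | VC [9]
  [4] addr=0x3b blk=7 s=1: MISS | VC [9, 11]
  [5] addr=0x3a blk=7 s=1: L1-HIT | VC [9, 11]
  [6] addr=0x38 blk=7 s=1: L1-HIT | VC [9, 11]
  [7] addr=0x3b blk=7 s=1: L1-HIT | VC [9, 11]
  [8] addr=0x49 blk=9 s=1: VC-HIT | VC [7, 11]
  [9] addr=0x1f blk=3 s=1: MISS | VC [7, 11, 9]
  [10] addr=0x2c blk=5 s=1: MISS | VC [7, 11, 9, 3]
  [11] addr=0x1c blk=3 s=1: VC-HIT | VC [7, 11, 9, 5]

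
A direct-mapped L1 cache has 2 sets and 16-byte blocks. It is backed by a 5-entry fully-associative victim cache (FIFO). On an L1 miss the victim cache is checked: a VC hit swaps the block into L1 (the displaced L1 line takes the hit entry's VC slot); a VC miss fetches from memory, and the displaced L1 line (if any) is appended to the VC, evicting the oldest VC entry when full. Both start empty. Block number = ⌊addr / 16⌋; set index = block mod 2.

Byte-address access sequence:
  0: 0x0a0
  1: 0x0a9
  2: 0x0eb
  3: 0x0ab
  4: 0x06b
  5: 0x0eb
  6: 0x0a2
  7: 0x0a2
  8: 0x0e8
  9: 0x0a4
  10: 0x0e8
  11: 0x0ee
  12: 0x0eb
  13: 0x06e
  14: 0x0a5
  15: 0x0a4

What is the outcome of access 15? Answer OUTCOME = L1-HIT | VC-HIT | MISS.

#0 0xa0→b10/s0 MISS; vc=[]
#1 0xa9→b10/s0 L1-HIT; vc=[]
#2 0xeb→b14/s0 MISS; vc=[10]
#3 0xab→b10/s0 VC-HIT; vc=[14]
#4 0x6b→b6/s0 MISS; vc=[14,10]
#5 0xeb→b14/s0 VC-HIT; vc=[6,10]
#6 0xa2→b10/s0 VC-HIT; vc=[6,14]
#7 0xa2→b10/s0 L1-HIT; vc=[6,14]
#8 0xe8→b14/s0 VC-HIT; vc=[6,10]
#9 0xa4→b10/s0 VC-HIT; vc=[6,14]
#10 0xe8→b14/s0 VC-HIT; vc=[6,10]
#11 0xee→b14/s0 L1-HIT; vc=[6,10]
#12 0xeb→b14/s0 L1-HIT; vc=[6,10]
#13 0x6e→b6/s0 VC-HIT; vc=[14,10]
#14 0xa5→b10/s0 VC-HIT; vc=[14,6]
#15 0xa4→b10/s0 L1-HIT; vc=[14,6]

OUTCOME = L1-HIT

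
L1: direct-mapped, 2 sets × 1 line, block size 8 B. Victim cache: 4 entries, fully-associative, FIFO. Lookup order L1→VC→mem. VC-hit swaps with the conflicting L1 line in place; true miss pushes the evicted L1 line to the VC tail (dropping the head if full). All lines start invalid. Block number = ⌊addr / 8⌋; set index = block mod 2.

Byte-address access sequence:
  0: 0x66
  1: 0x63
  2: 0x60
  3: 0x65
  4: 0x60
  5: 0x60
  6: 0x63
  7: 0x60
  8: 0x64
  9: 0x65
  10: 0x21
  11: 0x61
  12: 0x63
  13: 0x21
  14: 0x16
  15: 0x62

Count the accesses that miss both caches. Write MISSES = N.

0: 0x66 (blk 12, set 0) → MISS  vc=[]
1: 0x63 (blk 12, set 0) → L1-HIT  vc=[]
2: 0x60 (blk 12, set 0) → L1-HIT  vc=[]
3: 0x65 (blk 12, set 0) → L1-HIT  vc=[]
4: 0x60 (blk 12, set 0) → L1-HIT  vc=[]
5: 0x60 (blk 12, set 0) → L1-HIT  vc=[]
6: 0x63 (blk 12, set 0) → L1-HIT  vc=[]
7: 0x60 (blk 12, set 0) → L1-HIT  vc=[]
8: 0x64 (blk 12, set 0) → L1-HIT  vc=[]
9: 0x65 (blk 12, set 0) → L1-HIT  vc=[]
10: 0x21 (blk 4, set 0) → MISS  vc=[12]
11: 0x61 (blk 12, set 0) → VC-HIT  vc=[4]
12: 0x63 (blk 12, set 0) → L1-HIT  vc=[4]
13: 0x21 (blk 4, set 0) → VC-HIT  vc=[12]
14: 0x16 (blk 2, set 0) → MISS  vc=[12, 4]
15: 0x62 (blk 12, set 0) → VC-HIT  vc=[2, 4]

MISSES = 3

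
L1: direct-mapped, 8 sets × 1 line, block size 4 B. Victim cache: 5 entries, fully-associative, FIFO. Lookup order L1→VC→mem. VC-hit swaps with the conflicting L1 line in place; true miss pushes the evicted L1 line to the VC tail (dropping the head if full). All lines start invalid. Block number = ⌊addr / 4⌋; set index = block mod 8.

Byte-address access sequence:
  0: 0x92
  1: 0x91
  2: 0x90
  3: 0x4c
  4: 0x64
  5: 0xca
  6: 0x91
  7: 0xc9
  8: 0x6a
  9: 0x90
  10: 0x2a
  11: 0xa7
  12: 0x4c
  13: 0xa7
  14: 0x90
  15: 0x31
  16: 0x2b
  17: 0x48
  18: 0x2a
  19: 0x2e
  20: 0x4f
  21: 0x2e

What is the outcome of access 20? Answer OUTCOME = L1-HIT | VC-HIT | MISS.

OUTCOME = VC-HIT

  [0] addr=0x92 blk=36 s=4: MISS | VC []
  [1] addr=0x91 blk=36 s=4: L1-HIT | VC []
  [2] addr=0x90 blk=36 s=4: L1-HIT | VC []
  [3] addr=0x4c blk=19 s=3: MISS | VC []
  [4] addr=0x64 blk=25 s=1: MISS | VC []
  [5] addr=0xca blk=50 s=2: MISS | VC []
  [6] addr=0x91 blk=36 s=4: L1-HIT | VC []
  [7] addr=0xc9 blk=50 s=2: L1-HIT | VC []
  [8] addr=0x6a blk=26 s=2: MISS | VC [50]
  [9] addr=0x90 blk=36 s=4: L1-HIT | VC [50]
  [10] addr=0x2a blk=10 s=2: MISS | VC [50, 26]
  [11] addr=0xa7 blk=41 s=1: MISS | VC [50, 26, 25]
  [12] addr=0x4c blk=19 s=3: L1-HIT | VC [50, 26, 25]
  [13] addr=0xa7 blk=41 s=1: L1-HIT | VC [50, 26, 25]
  [14] addr=0x90 blk=36 s=4: L1-HIT | VC [50, 26, 25]
  [15] addr=0x31 blk=12 s=4: MISS | VC [50, 26, 25, 36]
  [16] addr=0x2b blk=10 s=2: L1-HIT | VC [50, 26, 25, 36]
  [17] addr=0x48 blk=18 s=2: MISS | VC [50, 26, 25, 36, 10]
  [18] addr=0x2a blk=10 s=2: VC-HIT | VC [50, 26, 25, 36, 18]
  [19] addr=0x2e blk=11 s=3: MISS | VC [26, 25, 36, 18, 19]
  [20] addr=0x4f blk=19 s=3: VC-HIT | VC [26, 25, 36, 18, 11]
  [21] addr=0x2e blk=11 s=3: VC-HIT | VC [26, 25, 36, 18, 19]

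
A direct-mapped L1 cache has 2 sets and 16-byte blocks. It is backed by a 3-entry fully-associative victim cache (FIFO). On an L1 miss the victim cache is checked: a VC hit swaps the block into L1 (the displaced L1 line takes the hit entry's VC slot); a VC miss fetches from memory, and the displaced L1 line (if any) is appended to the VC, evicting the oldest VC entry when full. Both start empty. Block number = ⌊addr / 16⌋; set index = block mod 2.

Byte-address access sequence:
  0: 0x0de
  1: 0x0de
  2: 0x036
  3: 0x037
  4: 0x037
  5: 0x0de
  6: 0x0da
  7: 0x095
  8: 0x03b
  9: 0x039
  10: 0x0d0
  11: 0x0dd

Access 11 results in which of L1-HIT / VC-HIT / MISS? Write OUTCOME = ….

OUTCOME = L1-HIT

0: 0xde (blk 13, set 1) → MISS  vc=[]
1: 0xde (blk 13, set 1) → L1-HIT  vc=[]
2: 0x36 (blk 3, set 1) → MISS  vc=[13]
3: 0x37 (blk 3, set 1) → L1-HIT  vc=[13]
4: 0x37 (blk 3, set 1) → L1-HIT  vc=[13]
5: 0xde (blk 13, set 1) → VC-HIT  vc=[3]
6: 0xda (blk 13, set 1) → L1-HIT  vc=[3]
7: 0x95 (blk 9, set 1) → MISS  vc=[3, 13]
8: 0x3b (blk 3, set 1) → VC-HIT  vc=[9, 13]
9: 0x39 (blk 3, set 1) → L1-HIT  vc=[9, 13]
10: 0xd0 (blk 13, set 1) → VC-HIT  vc=[9, 3]
11: 0xdd (blk 13, set 1) → L1-HIT  vc=[9, 3]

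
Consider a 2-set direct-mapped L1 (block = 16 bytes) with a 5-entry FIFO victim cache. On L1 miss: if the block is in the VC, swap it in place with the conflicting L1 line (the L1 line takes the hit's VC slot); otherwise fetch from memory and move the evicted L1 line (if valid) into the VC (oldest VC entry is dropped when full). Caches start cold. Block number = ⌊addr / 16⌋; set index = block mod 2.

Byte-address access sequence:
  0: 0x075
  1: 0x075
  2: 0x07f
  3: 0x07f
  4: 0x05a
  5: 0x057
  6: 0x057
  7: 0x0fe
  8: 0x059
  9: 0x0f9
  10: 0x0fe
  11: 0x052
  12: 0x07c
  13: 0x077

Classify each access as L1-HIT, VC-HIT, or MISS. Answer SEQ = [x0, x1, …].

  [0] addr=0x75 blk=7 s=1: MISS | VC []
  [1] addr=0x75 blk=7 s=1: L1-HIT | VC []
  [2] addr=0x7f blk=7 s=1: L1-HIT | VC []
  [3] addr=0x7f blk=7 s=1: L1-HIT | VC []
  [4] addr=0x5a blk=5 s=1: MISS | VC [7]
  [5] addr=0x57 blk=5 s=1: L1-HIT | VC [7]
  [6] addr=0x57 blk=5 s=1: L1-HIT | VC [7]
  [7] addr=0xfe blk=15 s=1: MISS | VC [7, 5]
  [8] addr=0x59 blk=5 s=1: VC-HIT | VC [7, 15]
  [9] addr=0xf9 blk=15 s=1: VC-HIT | VC [7, 5]
  [10] addr=0xfe blk=15 s=1: L1-HIT | VC [7, 5]
  [11] addr=0x52 blk=5 s=1: VC-HIT | VC [7, 15]
  [12] addr=0x7c blk=7 s=1: VC-HIT | VC [5, 15]
  [13] addr=0x77 blk=7 s=1: L1-HIT | VC [5, 15]

SEQ = [MISS, L1-HIT, L1-HIT, L1-HIT, MISS, L1-HIT, L1-HIT, MISS, VC-HIT, VC-HIT, L1-HIT, VC-HIT, VC-HIT, L1-HIT]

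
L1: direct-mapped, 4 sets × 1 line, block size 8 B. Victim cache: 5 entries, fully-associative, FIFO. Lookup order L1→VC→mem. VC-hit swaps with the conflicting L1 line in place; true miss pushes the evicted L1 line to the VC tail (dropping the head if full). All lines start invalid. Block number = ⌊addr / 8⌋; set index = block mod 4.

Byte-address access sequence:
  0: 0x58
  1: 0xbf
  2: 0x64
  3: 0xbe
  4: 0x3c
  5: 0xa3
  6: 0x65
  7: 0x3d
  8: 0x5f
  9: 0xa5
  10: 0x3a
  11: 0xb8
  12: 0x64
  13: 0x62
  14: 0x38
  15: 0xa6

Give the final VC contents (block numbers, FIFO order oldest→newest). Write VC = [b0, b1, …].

#0 0x58→b11/s3 MISS; vc=[]
#1 0xbf→b23/s3 MISS; vc=[11]
#2 0x64→b12/s0 MISS; vc=[11]
#3 0xbe→b23/s3 L1-HIT; vc=[11]
#4 0x3c→b7/s3 MISS; vc=[11,23]
#5 0xa3→b20/s0 MISS; vc=[11,23,12]
#6 0x65→b12/s0 VC-HIT; vc=[11,23,20]
#7 0x3d→b7/s3 L1-HIT; vc=[11,23,20]
#8 0x5f→b11/s3 VC-HIT; vc=[7,23,20]
#9 0xa5→b20/s0 VC-HIT; vc=[7,23,12]
#10 0x3a→b7/s3 VC-HIT; vc=[11,23,12]
#11 0xb8→b23/s3 VC-HIT; vc=[11,7,12]
#12 0x64→b12/s0 VC-HIT; vc=[11,7,20]
#13 0x62→b12/s0 L1-HIT; vc=[11,7,20]
#14 0x38→b7/s3 VC-HIT; vc=[11,23,20]
#15 0xa6→b20/s0 VC-HIT; vc=[11,23,12]

VC = [11, 23, 12]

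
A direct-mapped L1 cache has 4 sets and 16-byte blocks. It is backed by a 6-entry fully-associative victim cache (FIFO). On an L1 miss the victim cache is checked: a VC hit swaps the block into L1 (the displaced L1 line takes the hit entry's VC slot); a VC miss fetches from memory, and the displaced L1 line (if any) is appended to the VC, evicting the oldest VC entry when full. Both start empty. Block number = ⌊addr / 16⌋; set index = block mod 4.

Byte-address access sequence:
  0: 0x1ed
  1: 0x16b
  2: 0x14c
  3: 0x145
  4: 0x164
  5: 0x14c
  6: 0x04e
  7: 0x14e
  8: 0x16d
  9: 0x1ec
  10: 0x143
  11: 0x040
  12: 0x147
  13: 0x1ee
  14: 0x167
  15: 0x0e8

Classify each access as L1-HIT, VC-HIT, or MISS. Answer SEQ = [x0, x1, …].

0: 0x1ed (blk 30, set 2) → MISS  vc=[]
1: 0x16b (blk 22, set 2) → MISS  vc=[30]
2: 0x14c (blk 20, set 0) → MISS  vc=[30]
3: 0x145 (blk 20, set 0) → L1-HIT  vc=[30]
4: 0x164 (blk 22, set 2) → L1-HIT  vc=[30]
5: 0x14c (blk 20, set 0) → L1-HIT  vc=[30]
6: 0x4e (blk 4, set 0) → MISS  vc=[30, 20]
7: 0x14e (blk 20, set 0) → VC-HIT  vc=[30, 4]
8: 0x16d (blk 22, set 2) → L1-HIT  vc=[30, 4]
9: 0x1ec (blk 30, set 2) → VC-HIT  vc=[22, 4]
10: 0x143 (blk 20, set 0) → L1-HIT  vc=[22, 4]
11: 0x40 (blk 4, set 0) → VC-HIT  vc=[22, 20]
12: 0x147 (blk 20, set 0) → VC-HIT  vc=[22, 4]
13: 0x1ee (blk 30, set 2) → L1-HIT  vc=[22, 4]
14: 0x167 (blk 22, set 2) → VC-HIT  vc=[30, 4]
15: 0xe8 (blk 14, set 2) → MISS  vc=[30, 4, 22]

SEQ = [MISS, MISS, MISS, L1-HIT, L1-HIT, L1-HIT, MISS, VC-HIT, L1-HIT, VC-HIT, L1-HIT, VC-HIT, VC-HIT, L1-HIT, VC-HIT, MISS]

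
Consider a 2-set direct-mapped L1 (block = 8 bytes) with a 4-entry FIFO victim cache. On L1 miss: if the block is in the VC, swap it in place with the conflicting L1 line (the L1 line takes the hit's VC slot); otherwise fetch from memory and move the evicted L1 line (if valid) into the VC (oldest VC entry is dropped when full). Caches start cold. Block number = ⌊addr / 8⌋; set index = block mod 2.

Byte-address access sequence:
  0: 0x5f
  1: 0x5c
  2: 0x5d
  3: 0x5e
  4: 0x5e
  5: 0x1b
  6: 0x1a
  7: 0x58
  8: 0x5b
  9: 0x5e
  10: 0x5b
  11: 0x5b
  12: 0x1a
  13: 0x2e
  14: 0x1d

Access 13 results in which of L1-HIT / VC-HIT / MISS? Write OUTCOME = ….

0: 0x5f (blk 11, set 1) → MISS  vc=[]
1: 0x5c (blk 11, set 1) → L1-HIT  vc=[]
2: 0x5d (blk 11, set 1) → L1-HIT  vc=[]
3: 0x5e (blk 11, set 1) → L1-HIT  vc=[]
4: 0x5e (blk 11, set 1) → L1-HIT  vc=[]
5: 0x1b (blk 3, set 1) → MISS  vc=[11]
6: 0x1a (blk 3, set 1) → L1-HIT  vc=[11]
7: 0x58 (blk 11, set 1) → VC-HIT  vc=[3]
8: 0x5b (blk 11, set 1) → L1-HIT  vc=[3]
9: 0x5e (blk 11, set 1) → L1-HIT  vc=[3]
10: 0x5b (blk 11, set 1) → L1-HIT  vc=[3]
11: 0x5b (blk 11, set 1) → L1-HIT  vc=[3]
12: 0x1a (blk 3, set 1) → VC-HIT  vc=[11]
13: 0x2e (blk 5, set 1) → MISS  vc=[11, 3]
14: 0x1d (blk 3, set 1) → VC-HIT  vc=[11, 5]

OUTCOME = MISS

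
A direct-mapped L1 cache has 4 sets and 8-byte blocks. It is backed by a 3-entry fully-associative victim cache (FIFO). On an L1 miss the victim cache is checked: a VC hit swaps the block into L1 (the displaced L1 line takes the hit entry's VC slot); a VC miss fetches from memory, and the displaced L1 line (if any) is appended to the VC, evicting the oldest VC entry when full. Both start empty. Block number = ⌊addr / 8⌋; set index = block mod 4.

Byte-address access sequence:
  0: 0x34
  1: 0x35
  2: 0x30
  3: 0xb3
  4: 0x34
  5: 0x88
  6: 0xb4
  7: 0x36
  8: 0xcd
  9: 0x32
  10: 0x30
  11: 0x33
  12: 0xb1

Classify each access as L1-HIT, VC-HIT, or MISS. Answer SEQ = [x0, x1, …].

  [0] addr=0x34 blk=6 s=2: MISS | VC []
  [1] addr=0x35 blk=6 s=2: L1-HIT | VC []
  [2] addr=0x30 blk=6 s=2: L1-HIT | VC []
  [3] addr=0xb3 blk=22 s=2: MISS | VC [6]
  [4] addr=0x34 blk=6 s=2: VC-HIT | VC [22]
  [5] addr=0x88 blk=17 s=1: MISS | VC [22]
  [6] addr=0xb4 blk=22 s=2: VC-HIT | VC [6]
  [7] addr=0x36 blk=6 s=2: VC-HIT | VC [22]
  [8] addr=0xcd blk=25 s=1: MISS | VC [22, 17]
  [9] addr=0x32 blk=6 s=2: L1-HIT | VC [22, 17]
  [10] addr=0x30 blk=6 s=2: L1-HIT | VC [22, 17]
  [11] addr=0x33 blk=6 s=2: L1-HIT | VC [22, 17]
  [12] addr=0xb1 blk=22 s=2: VC-HIT | VC [6, 17]

SEQ = [MISS, L1-HIT, L1-HIT, MISS, VC-HIT, MISS, VC-HIT, VC-HIT, MISS, L1-HIT, L1-HIT, L1-HIT, VC-HIT]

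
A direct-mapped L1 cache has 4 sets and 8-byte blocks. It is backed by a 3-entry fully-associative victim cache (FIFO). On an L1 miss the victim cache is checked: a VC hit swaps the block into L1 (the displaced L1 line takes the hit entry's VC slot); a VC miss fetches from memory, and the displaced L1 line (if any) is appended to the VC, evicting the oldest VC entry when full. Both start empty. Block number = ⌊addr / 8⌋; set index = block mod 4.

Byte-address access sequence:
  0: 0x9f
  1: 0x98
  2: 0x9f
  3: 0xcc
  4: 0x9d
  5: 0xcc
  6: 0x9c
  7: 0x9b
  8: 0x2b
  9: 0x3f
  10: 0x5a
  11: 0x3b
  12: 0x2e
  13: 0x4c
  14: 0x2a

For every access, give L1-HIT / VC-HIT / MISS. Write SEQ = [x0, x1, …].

  [0] addr=0x9f blk=19 s=3: MISS | VC []
  [1] addr=0x98 blk=19 s=3: L1-HIT | VC []
  [2] addr=0x9f blk=19 s=3: L1-HIT | VC []
  [3] addr=0xcc blk=25 s=1: MISS | VC []
  [4] addr=0x9d blk=19 s=3: L1-HIT | VC []
  [5] addr=0xcc blk=25 s=1: L1-HIT | VC []
  [6] addr=0x9c blk=19 s=3: L1-HIT | VC []
  [7] addr=0x9b blk=19 s=3: L1-HIT | VC []
  [8] addr=0x2b blk=5 s=1: MISS | VC [25]
  [9] addr=0x3f blk=7 s=3: MISS | VC [25, 19]
  [10] addr=0x5a blk=11 s=3: MISS | VC [25, 19, 7]
  [11] addr=0x3b blk=7 s=3: VC-HIT | VC [25, 19, 11]
  [12] addr=0x2e blk=5 s=1: L1-HIT | VC [25, 19, 11]
  [13] addr=0x4c blk=9 s=1: MISS | VC [19, 11, 5]
  [14] addr=0x2a blk=5 s=1: VC-HIT | VC [19, 11, 9]

SEQ = [MISS, L1-HIT, L1-HIT, MISS, L1-HIT, L1-HIT, L1-HIT, L1-HIT, MISS, MISS, MISS, VC-HIT, L1-HIT, MISS, VC-HIT]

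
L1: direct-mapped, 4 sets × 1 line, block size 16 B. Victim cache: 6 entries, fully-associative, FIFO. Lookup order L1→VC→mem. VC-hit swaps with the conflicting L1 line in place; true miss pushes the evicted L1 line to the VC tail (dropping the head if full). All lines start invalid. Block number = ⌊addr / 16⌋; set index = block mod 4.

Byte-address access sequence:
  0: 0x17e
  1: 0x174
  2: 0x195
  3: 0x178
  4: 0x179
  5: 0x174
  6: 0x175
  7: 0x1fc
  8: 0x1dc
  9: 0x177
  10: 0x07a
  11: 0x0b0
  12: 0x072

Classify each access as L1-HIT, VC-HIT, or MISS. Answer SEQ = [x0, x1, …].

#0 0x17e→b23/s3 MISS; vc=[]
#1 0x174→b23/s3 L1-HIT; vc=[]
#2 0x195→b25/s1 MISS; vc=[]
#3 0x178→b23/s3 L1-HIT; vc=[]
#4 0x179→b23/s3 L1-HIT; vc=[]
#5 0x174→b23/s3 L1-HIT; vc=[]
#6 0x175→b23/s3 L1-HIT; vc=[]
#7 0x1fc→b31/s3 MISS; vc=[23]
#8 0x1dc→b29/s1 MISS; vc=[23,25]
#9 0x177→b23/s3 VC-HIT; vc=[31,25]
#10 0x7a→b7/s3 MISS; vc=[31,25,23]
#11 0xb0→b11/s3 MISS; vc=[31,25,23,7]
#12 0x72→b7/s3 VC-HIT; vc=[31,25,23,11]

SEQ = [MISS, L1-HIT, MISS, L1-HIT, L1-HIT, L1-HIT, L1-HIT, MISS, MISS, VC-HIT, MISS, MISS, VC-HIT]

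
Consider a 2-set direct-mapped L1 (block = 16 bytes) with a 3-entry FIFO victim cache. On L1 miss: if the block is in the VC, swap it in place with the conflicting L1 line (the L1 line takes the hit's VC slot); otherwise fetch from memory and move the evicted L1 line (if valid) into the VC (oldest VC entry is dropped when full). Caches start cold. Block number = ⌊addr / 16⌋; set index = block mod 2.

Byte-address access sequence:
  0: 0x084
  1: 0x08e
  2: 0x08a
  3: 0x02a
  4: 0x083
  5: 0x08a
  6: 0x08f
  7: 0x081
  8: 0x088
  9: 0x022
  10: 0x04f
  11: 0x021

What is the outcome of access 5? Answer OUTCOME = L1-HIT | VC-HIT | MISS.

#0 0x84→b8/s0 MISS; vc=[]
#1 0x8e→b8/s0 L1-HIT; vc=[]
#2 0x8a→b8/s0 L1-HIT; vc=[]
#3 0x2a→b2/s0 MISS; vc=[8]
#4 0x83→b8/s0 VC-HIT; vc=[2]
#5 0x8a→b8/s0 L1-HIT; vc=[2]
#6 0x8f→b8/s0 L1-HIT; vc=[2]
#7 0x81→b8/s0 L1-HIT; vc=[2]
#8 0x88→b8/s0 L1-HIT; vc=[2]
#9 0x22→b2/s0 VC-HIT; vc=[8]
#10 0x4f→b4/s0 MISS; vc=[8,2]
#11 0x21→b2/s0 VC-HIT; vc=[8,4]

OUTCOME = L1-HIT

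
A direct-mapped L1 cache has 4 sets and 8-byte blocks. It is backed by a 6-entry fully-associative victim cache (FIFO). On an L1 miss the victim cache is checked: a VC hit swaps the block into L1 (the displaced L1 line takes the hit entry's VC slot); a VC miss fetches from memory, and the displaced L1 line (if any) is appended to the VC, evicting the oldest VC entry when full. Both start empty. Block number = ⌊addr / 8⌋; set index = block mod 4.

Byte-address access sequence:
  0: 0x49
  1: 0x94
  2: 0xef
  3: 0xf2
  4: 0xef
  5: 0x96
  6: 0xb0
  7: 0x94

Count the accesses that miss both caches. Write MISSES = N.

MISSES = 5

#0 0x49→b9/s1 MISS; vc=[]
#1 0x94→b18/s2 MISS; vc=[]
#2 0xef→b29/s1 MISS; vc=[9]
#3 0xf2→b30/s2 MISS; vc=[9,18]
#4 0xef→b29/s1 L1-HIT; vc=[9,18]
#5 0x96→b18/s2 VC-HIT; vc=[9,30]
#6 0xb0→b22/s2 MISS; vc=[9,30,18]
#7 0x94→b18/s2 VC-HIT; vc=[9,30,22]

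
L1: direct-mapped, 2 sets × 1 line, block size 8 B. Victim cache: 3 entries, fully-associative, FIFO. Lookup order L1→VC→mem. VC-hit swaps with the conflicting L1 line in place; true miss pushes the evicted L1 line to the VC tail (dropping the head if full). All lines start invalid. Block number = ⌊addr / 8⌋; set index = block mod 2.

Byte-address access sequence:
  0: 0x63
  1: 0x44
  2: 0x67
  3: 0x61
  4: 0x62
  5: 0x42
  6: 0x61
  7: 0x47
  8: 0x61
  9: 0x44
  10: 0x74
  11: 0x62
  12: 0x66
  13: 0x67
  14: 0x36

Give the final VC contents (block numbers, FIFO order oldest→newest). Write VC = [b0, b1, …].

VC = [14, 8, 12]

#0 0x63→b12/s0 MISS; vc=[]
#1 0x44→b8/s0 MISS; vc=[12]
#2 0x67→b12/s0 VC-HIT; vc=[8]
#3 0x61→b12/s0 L1-HIT; vc=[8]
#4 0x62→b12/s0 L1-HIT; vc=[8]
#5 0x42→b8/s0 VC-HIT; vc=[12]
#6 0x61→b12/s0 VC-HIT; vc=[8]
#7 0x47→b8/s0 VC-HIT; vc=[12]
#8 0x61→b12/s0 VC-HIT; vc=[8]
#9 0x44→b8/s0 VC-HIT; vc=[12]
#10 0x74→b14/s0 MISS; vc=[12,8]
#11 0x62→b12/s0 VC-HIT; vc=[14,8]
#12 0x66→b12/s0 L1-HIT; vc=[14,8]
#13 0x67→b12/s0 L1-HIT; vc=[14,8]
#14 0x36→b6/s0 MISS; vc=[14,8,12]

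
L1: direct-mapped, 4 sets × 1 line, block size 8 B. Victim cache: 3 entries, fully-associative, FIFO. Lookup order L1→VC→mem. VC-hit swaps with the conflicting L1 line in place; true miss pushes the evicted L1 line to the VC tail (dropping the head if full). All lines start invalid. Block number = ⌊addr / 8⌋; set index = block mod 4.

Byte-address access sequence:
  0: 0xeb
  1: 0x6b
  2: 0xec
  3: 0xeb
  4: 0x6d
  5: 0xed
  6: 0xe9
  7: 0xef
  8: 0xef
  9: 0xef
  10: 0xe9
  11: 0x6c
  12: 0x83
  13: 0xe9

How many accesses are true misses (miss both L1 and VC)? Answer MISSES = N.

MISSES = 3

0: 0xeb (blk 29, set 1) → MISS  vc=[]
1: 0x6b (blk 13, set 1) → MISS  vc=[29]
2: 0xec (blk 29, set 1) → VC-HIT  vc=[13]
3: 0xeb (blk 29, set 1) → L1-HIT  vc=[13]
4: 0x6d (blk 13, set 1) → VC-HIT  vc=[29]
5: 0xed (blk 29, set 1) → VC-HIT  vc=[13]
6: 0xe9 (blk 29, set 1) → L1-HIT  vc=[13]
7: 0xef (blk 29, set 1) → L1-HIT  vc=[13]
8: 0xef (blk 29, set 1) → L1-HIT  vc=[13]
9: 0xef (blk 29, set 1) → L1-HIT  vc=[13]
10: 0xe9 (blk 29, set 1) → L1-HIT  vc=[13]
11: 0x6c (blk 13, set 1) → VC-HIT  vc=[29]
12: 0x83 (blk 16, set 0) → MISS  vc=[29]
13: 0xe9 (blk 29, set 1) → VC-HIT  vc=[13]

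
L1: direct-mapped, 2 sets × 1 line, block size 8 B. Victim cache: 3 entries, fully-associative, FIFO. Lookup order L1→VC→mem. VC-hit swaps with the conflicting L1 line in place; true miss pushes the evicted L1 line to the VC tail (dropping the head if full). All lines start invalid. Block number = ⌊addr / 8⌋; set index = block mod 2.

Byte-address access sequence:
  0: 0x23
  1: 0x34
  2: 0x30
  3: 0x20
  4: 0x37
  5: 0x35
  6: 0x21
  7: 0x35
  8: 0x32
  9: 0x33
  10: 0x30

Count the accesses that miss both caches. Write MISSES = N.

#0 0x23→b4/s0 MISS; vc=[]
#1 0x34→b6/s0 MISS; vc=[4]
#2 0x30→b6/s0 L1-HIT; vc=[4]
#3 0x20→b4/s0 VC-HIT; vc=[6]
#4 0x37→b6/s0 VC-HIT; vc=[4]
#5 0x35→b6/s0 L1-HIT; vc=[4]
#6 0x21→b4/s0 VC-HIT; vc=[6]
#7 0x35→b6/s0 VC-HIT; vc=[4]
#8 0x32→b6/s0 L1-HIT; vc=[4]
#9 0x33→b6/s0 L1-HIT; vc=[4]
#10 0x30→b6/s0 L1-HIT; vc=[4]

MISSES = 2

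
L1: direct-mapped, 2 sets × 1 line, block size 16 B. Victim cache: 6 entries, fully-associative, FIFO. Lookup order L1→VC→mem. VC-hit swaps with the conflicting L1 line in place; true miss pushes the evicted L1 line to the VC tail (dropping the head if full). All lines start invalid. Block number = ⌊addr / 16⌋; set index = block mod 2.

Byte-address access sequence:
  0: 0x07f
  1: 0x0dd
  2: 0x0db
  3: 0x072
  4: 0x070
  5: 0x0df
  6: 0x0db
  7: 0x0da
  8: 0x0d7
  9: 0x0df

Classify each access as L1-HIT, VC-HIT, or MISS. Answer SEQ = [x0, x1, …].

SEQ = [MISS, MISS, L1-HIT, VC-HIT, L1-HIT, VC-HIT, L1-HIT, L1-HIT, L1-HIT, L1-HIT]

#0 0x7f→b7/s1 MISS; vc=[]
#1 0xdd→b13/s1 MISS; vc=[7]
#2 0xdb→b13/s1 L1-HIT; vc=[7]
#3 0x72→b7/s1 VC-HIT; vc=[13]
#4 0x70→b7/s1 L1-HIT; vc=[13]
#5 0xdf→b13/s1 VC-HIT; vc=[7]
#6 0xdb→b13/s1 L1-HIT; vc=[7]
#7 0xda→b13/s1 L1-HIT; vc=[7]
#8 0xd7→b13/s1 L1-HIT; vc=[7]
#9 0xdf→b13/s1 L1-HIT; vc=[7]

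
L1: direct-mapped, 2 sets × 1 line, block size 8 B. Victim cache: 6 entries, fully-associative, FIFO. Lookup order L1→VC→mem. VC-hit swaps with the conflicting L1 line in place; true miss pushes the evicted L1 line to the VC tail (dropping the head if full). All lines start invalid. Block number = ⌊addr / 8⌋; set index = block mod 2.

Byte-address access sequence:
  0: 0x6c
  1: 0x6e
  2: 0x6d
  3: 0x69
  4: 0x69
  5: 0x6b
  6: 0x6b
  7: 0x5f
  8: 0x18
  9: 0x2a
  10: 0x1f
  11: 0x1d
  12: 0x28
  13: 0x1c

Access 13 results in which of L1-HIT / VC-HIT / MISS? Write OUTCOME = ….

0: 0x6c (blk 13, set 1) → MISS  vc=[]
1: 0x6e (blk 13, set 1) → L1-HIT  vc=[]
2: 0x6d (blk 13, set 1) → L1-HIT  vc=[]
3: 0x69 (blk 13, set 1) → L1-HIT  vc=[]
4: 0x69 (blk 13, set 1) → L1-HIT  vc=[]
5: 0x6b (blk 13, set 1) → L1-HIT  vc=[]
6: 0x6b (blk 13, set 1) → L1-HIT  vc=[]
7: 0x5f (blk 11, set 1) → MISS  vc=[13]
8: 0x18 (blk 3, set 1) → MISS  vc=[13, 11]
9: 0x2a (blk 5, set 1) → MISS  vc=[13, 11, 3]
10: 0x1f (blk 3, set 1) → VC-HIT  vc=[13, 11, 5]
11: 0x1d (blk 3, set 1) → L1-HIT  vc=[13, 11, 5]
12: 0x28 (blk 5, set 1) → VC-HIT  vc=[13, 11, 3]
13: 0x1c (blk 3, set 1) → VC-HIT  vc=[13, 11, 5]

OUTCOME = VC-HIT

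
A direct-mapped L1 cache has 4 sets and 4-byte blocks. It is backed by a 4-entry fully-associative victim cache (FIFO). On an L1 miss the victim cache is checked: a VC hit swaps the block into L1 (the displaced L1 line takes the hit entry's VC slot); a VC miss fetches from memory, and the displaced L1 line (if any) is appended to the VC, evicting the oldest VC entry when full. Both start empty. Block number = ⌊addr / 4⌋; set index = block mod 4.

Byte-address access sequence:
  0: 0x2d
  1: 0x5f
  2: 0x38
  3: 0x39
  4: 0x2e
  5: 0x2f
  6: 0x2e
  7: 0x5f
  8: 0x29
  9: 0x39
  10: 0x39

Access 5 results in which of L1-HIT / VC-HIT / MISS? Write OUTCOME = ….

#0 0x2d→b11/s3 MISS; vc=[]
#1 0x5f→b23/s3 MISS; vc=[11]
#2 0x38→b14/s2 MISS; vc=[11]
#3 0x39→b14/s2 L1-HIT; vc=[11]
#4 0x2e→b11/s3 VC-HIT; vc=[23]
#5 0x2f→b11/s3 L1-HIT; vc=[23]
#6 0x2e→b11/s3 L1-HIT; vc=[23]
#7 0x5f→b23/s3 VC-HIT; vc=[11]
#8 0x29→b10/s2 MISS; vc=[11,14]
#9 0x39→b14/s2 VC-HIT; vc=[11,10]
#10 0x39→b14/s2 L1-HIT; vc=[11,10]

OUTCOME = L1-HIT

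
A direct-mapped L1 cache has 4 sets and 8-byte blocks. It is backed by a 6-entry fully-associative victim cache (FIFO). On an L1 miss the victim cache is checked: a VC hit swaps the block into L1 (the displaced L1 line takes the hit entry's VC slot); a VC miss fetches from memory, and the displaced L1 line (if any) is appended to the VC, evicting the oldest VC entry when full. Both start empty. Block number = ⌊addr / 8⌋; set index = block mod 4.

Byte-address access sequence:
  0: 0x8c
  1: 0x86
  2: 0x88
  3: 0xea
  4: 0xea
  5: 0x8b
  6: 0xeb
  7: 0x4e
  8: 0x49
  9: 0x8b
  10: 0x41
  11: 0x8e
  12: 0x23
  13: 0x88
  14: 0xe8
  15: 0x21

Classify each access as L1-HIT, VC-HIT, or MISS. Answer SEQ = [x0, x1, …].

SEQ = [MISS, MISS, L1-HIT, MISS, L1-HIT, VC-HIT, VC-HIT, MISS, L1-HIT, VC-HIT, MISS, L1-HIT, MISS, L1-HIT, VC-HIT, L1-HIT]

#0 0x8c→b17/s1 MISS; vc=[]
#1 0x86→b16/s0 MISS; vc=[]
#2 0x88→b17/s1 L1-HIT; vc=[]
#3 0xea→b29/s1 MISS; vc=[17]
#4 0xea→b29/s1 L1-HIT; vc=[17]
#5 0x8b→b17/s1 VC-HIT; vc=[29]
#6 0xeb→b29/s1 VC-HIT; vc=[17]
#7 0x4e→b9/s1 MISS; vc=[17,29]
#8 0x49→b9/s1 L1-HIT; vc=[17,29]
#9 0x8b→b17/s1 VC-HIT; vc=[9,29]
#10 0x41→b8/s0 MISS; vc=[9,29,16]
#11 0x8e→b17/s1 L1-HIT; vc=[9,29,16]
#12 0x23→b4/s0 MISS; vc=[9,29,16,8]
#13 0x88→b17/s1 L1-HIT; vc=[9,29,16,8]
#14 0xe8→b29/s1 VC-HIT; vc=[9,17,16,8]
#15 0x21→b4/s0 L1-HIT; vc=[9,17,16,8]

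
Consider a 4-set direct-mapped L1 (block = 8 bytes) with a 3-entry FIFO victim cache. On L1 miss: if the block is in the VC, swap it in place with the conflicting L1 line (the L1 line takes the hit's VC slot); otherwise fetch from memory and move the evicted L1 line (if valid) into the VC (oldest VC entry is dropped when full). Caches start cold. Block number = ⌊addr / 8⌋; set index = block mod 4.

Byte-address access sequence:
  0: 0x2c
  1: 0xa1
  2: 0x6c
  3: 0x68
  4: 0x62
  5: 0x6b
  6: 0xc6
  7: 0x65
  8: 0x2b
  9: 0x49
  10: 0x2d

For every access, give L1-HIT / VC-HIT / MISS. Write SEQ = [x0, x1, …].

0: 0x2c (blk 5, set 1) → MISS  vc=[]
1: 0xa1 (blk 20, set 0) → MISS  vc=[]
2: 0x6c (blk 13, set 1) → MISS  vc=[5]
3: 0x68 (blk 13, set 1) → L1-HIT  vc=[5]
4: 0x62 (blk 12, set 0) → MISS  vc=[5, 20]
5: 0x6b (blk 13, set 1) → L1-HIT  vc=[5, 20]
6: 0xc6 (blk 24, set 0) → MISS  vc=[5, 20, 12]
7: 0x65 (blk 12, set 0) → VC-HIT  vc=[5, 20, 24]
8: 0x2b (blk 5, set 1) → VC-HIT  vc=[13, 20, 24]
9: 0x49 (blk 9, set 1) → MISS  vc=[20, 24, 5]
10: 0x2d (blk 5, set 1) → VC-HIT  vc=[20, 24, 9]

SEQ = [MISS, MISS, MISS, L1-HIT, MISS, L1-HIT, MISS, VC-HIT, VC-HIT, MISS, VC-HIT]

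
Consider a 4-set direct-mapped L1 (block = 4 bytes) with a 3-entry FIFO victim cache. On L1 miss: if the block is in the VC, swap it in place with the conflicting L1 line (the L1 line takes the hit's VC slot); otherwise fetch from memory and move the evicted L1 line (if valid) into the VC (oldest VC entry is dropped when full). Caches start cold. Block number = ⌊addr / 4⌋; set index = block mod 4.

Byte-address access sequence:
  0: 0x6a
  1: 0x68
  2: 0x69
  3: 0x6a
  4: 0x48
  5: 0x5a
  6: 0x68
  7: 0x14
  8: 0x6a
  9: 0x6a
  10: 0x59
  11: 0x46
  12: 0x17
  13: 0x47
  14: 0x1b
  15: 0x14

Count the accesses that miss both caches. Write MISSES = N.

0: 0x6a (blk 26, set 2) → MISS  vc=[]
1: 0x68 (blk 26, set 2) → L1-HIT  vc=[]
2: 0x69 (blk 26, set 2) → L1-HIT  vc=[]
3: 0x6a (blk 26, set 2) → L1-HIT  vc=[]
4: 0x48 (blk 18, set 2) → MISS  vc=[26]
5: 0x5a (blk 22, set 2) → MISS  vc=[26, 18]
6: 0x68 (blk 26, set 2) → VC-HIT  vc=[22, 18]
7: 0x14 (blk 5, set 1) → MISS  vc=[22, 18]
8: 0x6a (blk 26, set 2) → L1-HIT  vc=[22, 18]
9: 0x6a (blk 26, set 2) → L1-HIT  vc=[22, 18]
10: 0x59 (blk 22, set 2) → VC-HIT  vc=[26, 18]
11: 0x46 (blk 17, set 1) → MISS  vc=[26, 18, 5]
12: 0x17 (blk 5, set 1) → VC-HIT  vc=[26, 18, 17]
13: 0x47 (blk 17, set 1) → VC-HIT  vc=[26, 18, 5]
14: 0x1b (blk 6, set 2) → MISS  vc=[18, 5, 22]
15: 0x14 (blk 5, set 1) → VC-HIT  vc=[18, 17, 22]

MISSES = 6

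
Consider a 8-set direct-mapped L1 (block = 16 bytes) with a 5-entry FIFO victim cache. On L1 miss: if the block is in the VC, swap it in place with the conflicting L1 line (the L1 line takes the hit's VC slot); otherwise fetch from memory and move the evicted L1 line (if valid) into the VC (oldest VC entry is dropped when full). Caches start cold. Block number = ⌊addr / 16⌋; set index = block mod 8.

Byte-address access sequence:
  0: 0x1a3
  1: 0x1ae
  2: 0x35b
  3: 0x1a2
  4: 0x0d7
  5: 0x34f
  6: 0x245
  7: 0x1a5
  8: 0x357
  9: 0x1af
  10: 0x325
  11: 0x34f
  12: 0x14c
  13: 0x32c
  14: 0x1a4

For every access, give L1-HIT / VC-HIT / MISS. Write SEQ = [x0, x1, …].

#0 0x1a3→b26/s2 MISS; vc=[]
#1 0x1ae→b26/s2 L1-HIT; vc=[]
#2 0x35b→b53/s5 MISS; vc=[]
#3 0x1a2→b26/s2 L1-HIT; vc=[]
#4 0xd7→b13/s5 MISS; vc=[53]
#5 0x34f→b52/s4 MISS; vc=[53]
#6 0x245→b36/s4 MISS; vc=[53,52]
#7 0x1a5→b26/s2 L1-HIT; vc=[53,52]
#8 0x357→b53/s5 VC-HIT; vc=[13,52]
#9 0x1af→b26/s2 L1-HIT; vc=[13,52]
#10 0x325→b50/s2 MISS; vc=[13,52,26]
#11 0x34f→b52/s4 VC-HIT; vc=[13,36,26]
#12 0x14c→b20/s4 MISS; vc=[13,36,26,52]
#13 0x32c→b50/s2 L1-HIT; vc=[13,36,26,52]
#14 0x1a4→b26/s2 VC-HIT; vc=[13,36,50,52]

SEQ = [MISS, L1-HIT, MISS, L1-HIT, MISS, MISS, MISS, L1-HIT, VC-HIT, L1-HIT, MISS, VC-HIT, MISS, L1-HIT, VC-HIT]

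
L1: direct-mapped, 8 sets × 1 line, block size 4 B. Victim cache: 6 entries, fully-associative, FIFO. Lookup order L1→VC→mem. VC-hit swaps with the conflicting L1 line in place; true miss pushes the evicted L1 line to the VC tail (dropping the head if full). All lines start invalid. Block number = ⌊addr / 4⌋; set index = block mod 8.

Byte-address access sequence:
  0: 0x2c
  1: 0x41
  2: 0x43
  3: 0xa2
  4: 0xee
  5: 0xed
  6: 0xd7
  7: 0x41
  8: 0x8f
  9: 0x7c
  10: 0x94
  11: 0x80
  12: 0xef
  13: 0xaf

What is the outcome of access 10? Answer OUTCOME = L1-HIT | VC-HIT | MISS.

#0 0x2c→b11/s3 MISS; vc=[]
#1 0x41→b16/s0 MISS; vc=[]
#2 0x43→b16/s0 L1-HIT; vc=[]
#3 0xa2→b40/s0 MISS; vc=[16]
#4 0xee→b59/s3 MISS; vc=[16,11]
#5 0xed→b59/s3 L1-HIT; vc=[16,11]
#6 0xd7→b53/s5 MISS; vc=[16,11]
#7 0x41→b16/s0 VC-HIT; vc=[40,11]
#8 0x8f→b35/s3 MISS; vc=[40,11,59]
#9 0x7c→b31/s7 MISS; vc=[40,11,59]
#10 0x94→b37/s5 MISS; vc=[40,11,59,53]
#11 0x80→b32/s0 MISS; vc=[40,11,59,53,16]
#12 0xef→b59/s3 VC-HIT; vc=[40,11,35,53,16]
#13 0xaf→b43/s3 MISS; vc=[40,11,35,53,16,59]

OUTCOME = MISS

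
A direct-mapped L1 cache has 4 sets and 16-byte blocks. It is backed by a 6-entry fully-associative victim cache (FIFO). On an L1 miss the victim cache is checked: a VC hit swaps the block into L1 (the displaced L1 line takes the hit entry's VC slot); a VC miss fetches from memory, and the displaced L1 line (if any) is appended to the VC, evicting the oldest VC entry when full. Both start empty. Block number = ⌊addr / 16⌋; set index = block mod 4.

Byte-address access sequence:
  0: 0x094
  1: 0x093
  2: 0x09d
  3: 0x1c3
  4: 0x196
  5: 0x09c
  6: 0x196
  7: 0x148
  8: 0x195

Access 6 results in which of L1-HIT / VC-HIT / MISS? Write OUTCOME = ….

OUTCOME = VC-HIT

#0 0x94→b9/s1 MISS; vc=[]
#1 0x93→b9/s1 L1-HIT; vc=[]
#2 0x9d→b9/s1 L1-HIT; vc=[]
#3 0x1c3→b28/s0 MISS; vc=[]
#4 0x196→b25/s1 MISS; vc=[9]
#5 0x9c→b9/s1 VC-HIT; vc=[25]
#6 0x196→b25/s1 VC-HIT; vc=[9]
#7 0x148→b20/s0 MISS; vc=[9,28]
#8 0x195→b25/s1 L1-HIT; vc=[9,28]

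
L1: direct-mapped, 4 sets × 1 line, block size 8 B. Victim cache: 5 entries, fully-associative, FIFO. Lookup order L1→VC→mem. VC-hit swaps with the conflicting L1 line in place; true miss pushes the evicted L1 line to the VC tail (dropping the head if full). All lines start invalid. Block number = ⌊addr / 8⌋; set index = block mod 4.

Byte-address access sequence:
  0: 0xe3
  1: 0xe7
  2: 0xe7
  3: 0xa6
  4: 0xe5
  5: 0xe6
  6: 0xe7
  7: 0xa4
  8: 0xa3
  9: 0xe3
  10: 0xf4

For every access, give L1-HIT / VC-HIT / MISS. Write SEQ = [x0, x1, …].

SEQ = [MISS, L1-HIT, L1-HIT, MISS, VC-HIT, L1-HIT, L1-HIT, VC-HIT, L1-HIT, VC-HIT, MISS]

  [0] addr=0xe3 blk=28 s=0: MISS | VC []
  [1] addr=0xe7 blk=28 s=0: L1-HIT | VC []
  [2] addr=0xe7 blk=28 s=0: L1-HIT | VC []
  [3] addr=0xa6 blk=20 s=0: MISS | VC [28]
  [4] addr=0xe5 blk=28 s=0: VC-HIT | VC [20]
  [5] addr=0xe6 blk=28 s=0: L1-HIT | VC [20]
  [6] addr=0xe7 blk=28 s=0: L1-HIT | VC [20]
  [7] addr=0xa4 blk=20 s=0: VC-HIT | VC [28]
  [8] addr=0xa3 blk=20 s=0: L1-HIT | VC [28]
  [9] addr=0xe3 blk=28 s=0: VC-HIT | VC [20]
  [10] addr=0xf4 blk=30 s=2: MISS | VC [20]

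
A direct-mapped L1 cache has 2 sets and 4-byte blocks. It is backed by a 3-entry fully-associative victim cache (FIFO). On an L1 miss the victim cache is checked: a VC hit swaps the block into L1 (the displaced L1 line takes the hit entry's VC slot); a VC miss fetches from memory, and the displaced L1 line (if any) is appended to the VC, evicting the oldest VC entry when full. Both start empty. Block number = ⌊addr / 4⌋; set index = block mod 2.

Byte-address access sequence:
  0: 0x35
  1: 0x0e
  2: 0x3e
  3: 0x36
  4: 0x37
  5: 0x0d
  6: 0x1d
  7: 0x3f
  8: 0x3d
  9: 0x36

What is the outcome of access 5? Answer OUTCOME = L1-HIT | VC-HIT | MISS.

#0 0x35→b13/s1 MISS; vc=[]
#1 0xe→b3/s1 MISS; vc=[13]
#2 0x3e→b15/s1 MISS; vc=[13,3]
#3 0x36→b13/s1 VC-HIT; vc=[15,3]
#4 0x37→b13/s1 L1-HIT; vc=[15,3]
#5 0xd→b3/s1 VC-HIT; vc=[15,13]
#6 0x1d→b7/s1 MISS; vc=[15,13,3]
#7 0x3f→b15/s1 VC-HIT; vc=[7,13,3]
#8 0x3d→b15/s1 L1-HIT; vc=[7,13,3]
#9 0x36→b13/s1 VC-HIT; vc=[7,15,3]

OUTCOME = VC-HIT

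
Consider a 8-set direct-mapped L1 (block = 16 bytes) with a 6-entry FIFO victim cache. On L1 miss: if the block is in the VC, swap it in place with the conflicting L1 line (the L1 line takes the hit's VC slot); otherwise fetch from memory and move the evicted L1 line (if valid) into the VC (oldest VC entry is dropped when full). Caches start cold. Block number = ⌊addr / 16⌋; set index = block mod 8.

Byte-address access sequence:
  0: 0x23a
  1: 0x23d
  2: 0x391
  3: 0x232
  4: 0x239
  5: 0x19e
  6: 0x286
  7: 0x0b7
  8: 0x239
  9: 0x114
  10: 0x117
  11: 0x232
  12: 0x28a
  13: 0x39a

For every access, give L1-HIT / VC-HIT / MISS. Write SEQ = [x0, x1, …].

SEQ = [MISS, L1-HIT, MISS, L1-HIT, L1-HIT, MISS, MISS, MISS, VC-HIT, MISS, L1-HIT, L1-HIT, L1-HIT, VC-HIT]

0: 0x23a (blk 35, set 3) → MISS  vc=[]
1: 0x23d (blk 35, set 3) → L1-HIT  vc=[]
2: 0x391 (blk 57, set 1) → MISS  vc=[]
3: 0x232 (blk 35, set 3) → L1-HIT  vc=[]
4: 0x239 (blk 35, set 3) → L1-HIT  vc=[]
5: 0x19e (blk 25, set 1) → MISS  vc=[57]
6: 0x286 (blk 40, set 0) → MISS  vc=[57]
7: 0xb7 (blk 11, set 3) → MISS  vc=[57, 35]
8: 0x239 (blk 35, set 3) → VC-HIT  vc=[57, 11]
9: 0x114 (blk 17, set 1) → MISS  vc=[57, 11, 25]
10: 0x117 (blk 17, set 1) → L1-HIT  vc=[57, 11, 25]
11: 0x232 (blk 35, set 3) → L1-HIT  vc=[57, 11, 25]
12: 0x28a (blk 40, set 0) → L1-HIT  vc=[57, 11, 25]
13: 0x39a (blk 57, set 1) → VC-HIT  vc=[17, 11, 25]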